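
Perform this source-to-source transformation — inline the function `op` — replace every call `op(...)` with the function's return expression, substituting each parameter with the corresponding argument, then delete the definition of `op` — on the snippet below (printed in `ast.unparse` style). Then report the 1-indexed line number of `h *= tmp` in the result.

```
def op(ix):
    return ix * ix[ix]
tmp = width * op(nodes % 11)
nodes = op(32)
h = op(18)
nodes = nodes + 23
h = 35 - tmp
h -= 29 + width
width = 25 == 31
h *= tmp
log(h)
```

Transformed code:
tmp = width * (nodes % 11 * (nodes % 11)[nodes % 11])
nodes = 32 * 32[32]
h = 18 * 18[18]
nodes = nodes + 23
h = 35 - tmp
h -= 29 + width
width = 25 == 31
h *= tmp
log(h)

8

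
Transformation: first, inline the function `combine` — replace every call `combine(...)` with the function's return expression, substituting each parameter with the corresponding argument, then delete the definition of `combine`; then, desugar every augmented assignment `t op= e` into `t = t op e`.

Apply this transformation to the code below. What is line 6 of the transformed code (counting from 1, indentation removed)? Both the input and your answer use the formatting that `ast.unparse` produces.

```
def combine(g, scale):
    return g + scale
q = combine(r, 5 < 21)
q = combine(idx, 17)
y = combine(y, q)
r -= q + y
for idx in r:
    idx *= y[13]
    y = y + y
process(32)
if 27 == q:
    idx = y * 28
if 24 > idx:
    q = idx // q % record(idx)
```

idx = idx * y[13]

Transformed code:
q = r + (5 < 21)
q = idx + 17
y = y + q
r = r - (q + y)
for idx in r:
    idx = idx * y[13]
    y = y + y
process(32)
if 27 == q:
    idx = y * 28
if 24 > idx:
    q = idx // q % record(idx)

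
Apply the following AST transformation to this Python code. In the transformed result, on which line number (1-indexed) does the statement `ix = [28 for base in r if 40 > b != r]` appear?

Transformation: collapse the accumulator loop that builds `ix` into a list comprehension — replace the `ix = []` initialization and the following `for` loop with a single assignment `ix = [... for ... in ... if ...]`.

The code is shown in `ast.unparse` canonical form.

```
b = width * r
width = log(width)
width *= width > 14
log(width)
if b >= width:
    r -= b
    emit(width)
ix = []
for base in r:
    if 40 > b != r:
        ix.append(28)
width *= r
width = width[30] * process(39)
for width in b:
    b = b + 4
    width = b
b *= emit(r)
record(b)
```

8

Transformed code:
b = width * r
width = log(width)
width *= width > 14
log(width)
if b >= width:
    r -= b
    emit(width)
ix = [28 for base in r if 40 > b != r]
width *= r
width = width[30] * process(39)
for width in b:
    b = b + 4
    width = b
b *= emit(r)
record(b)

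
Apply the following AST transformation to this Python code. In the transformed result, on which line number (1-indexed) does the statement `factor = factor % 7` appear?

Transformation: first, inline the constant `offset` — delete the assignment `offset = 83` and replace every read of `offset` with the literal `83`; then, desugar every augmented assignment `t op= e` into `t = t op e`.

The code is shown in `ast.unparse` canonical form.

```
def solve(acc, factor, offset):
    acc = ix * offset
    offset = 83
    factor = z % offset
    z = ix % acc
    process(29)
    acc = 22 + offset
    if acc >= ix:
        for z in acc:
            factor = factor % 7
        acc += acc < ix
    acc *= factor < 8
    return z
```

Transformed code:
def solve(acc, factor, offset):
    acc = ix * 83
    factor = z % 83
    z = ix % acc
    process(29)
    acc = 22 + 83
    if acc >= ix:
        for z in acc:
            factor = factor % 7
        acc = acc + (acc < ix)
    acc = acc * (factor < 8)
    return z

9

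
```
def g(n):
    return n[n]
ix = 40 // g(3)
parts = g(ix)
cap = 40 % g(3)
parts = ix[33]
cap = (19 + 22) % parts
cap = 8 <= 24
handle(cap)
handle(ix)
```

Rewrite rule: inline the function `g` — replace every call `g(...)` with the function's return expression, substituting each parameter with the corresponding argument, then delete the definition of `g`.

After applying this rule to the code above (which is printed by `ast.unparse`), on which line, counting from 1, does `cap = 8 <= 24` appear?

6

Transformed code:
ix = 40 // 3[3]
parts = ix[ix]
cap = 40 % 3[3]
parts = ix[33]
cap = (19 + 22) % parts
cap = 8 <= 24
handle(cap)
handle(ix)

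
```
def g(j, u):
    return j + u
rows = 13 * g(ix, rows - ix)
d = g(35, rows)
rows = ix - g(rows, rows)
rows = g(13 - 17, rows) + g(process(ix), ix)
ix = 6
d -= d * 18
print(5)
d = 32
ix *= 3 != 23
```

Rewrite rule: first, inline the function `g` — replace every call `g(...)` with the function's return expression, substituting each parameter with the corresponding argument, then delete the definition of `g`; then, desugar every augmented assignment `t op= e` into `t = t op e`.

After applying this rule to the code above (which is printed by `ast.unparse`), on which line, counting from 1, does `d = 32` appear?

Transformed code:
rows = 13 * (ix + (rows - ix))
d = 35 + rows
rows = ix - (rows + rows)
rows = 13 - 17 + rows + (process(ix) + ix)
ix = 6
d = d - d * 18
print(5)
d = 32
ix = ix * (3 != 23)

8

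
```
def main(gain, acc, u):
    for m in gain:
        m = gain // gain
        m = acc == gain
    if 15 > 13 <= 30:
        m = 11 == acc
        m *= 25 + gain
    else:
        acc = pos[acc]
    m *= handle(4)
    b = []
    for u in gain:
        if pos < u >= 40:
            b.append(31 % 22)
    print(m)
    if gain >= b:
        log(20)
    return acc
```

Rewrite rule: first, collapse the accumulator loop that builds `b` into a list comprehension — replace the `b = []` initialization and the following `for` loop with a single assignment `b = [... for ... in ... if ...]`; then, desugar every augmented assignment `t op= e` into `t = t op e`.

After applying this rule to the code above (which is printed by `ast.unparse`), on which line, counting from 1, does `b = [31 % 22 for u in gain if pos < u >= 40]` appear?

Transformed code:
def main(gain, acc, u):
    for m in gain:
        m = gain // gain
        m = acc == gain
    if 15 > 13 <= 30:
        m = 11 == acc
        m = m * (25 + gain)
    else:
        acc = pos[acc]
    m = m * handle(4)
    b = [31 % 22 for u in gain if pos < u >= 40]
    print(m)
    if gain >= b:
        log(20)
    return acc

11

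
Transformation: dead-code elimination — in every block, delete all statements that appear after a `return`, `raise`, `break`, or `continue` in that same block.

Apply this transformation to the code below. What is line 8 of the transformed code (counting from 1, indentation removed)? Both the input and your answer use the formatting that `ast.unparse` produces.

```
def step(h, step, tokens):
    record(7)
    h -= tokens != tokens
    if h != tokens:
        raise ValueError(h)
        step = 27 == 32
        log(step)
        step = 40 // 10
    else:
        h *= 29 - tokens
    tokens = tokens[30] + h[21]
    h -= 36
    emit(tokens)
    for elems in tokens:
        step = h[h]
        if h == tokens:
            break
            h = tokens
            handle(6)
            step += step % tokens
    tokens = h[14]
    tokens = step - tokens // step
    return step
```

tokens = tokens[30] + h[21]

Transformed code:
def step(h, step, tokens):
    record(7)
    h -= tokens != tokens
    if h != tokens:
        raise ValueError(h)
    else:
        h *= 29 - tokens
    tokens = tokens[30] + h[21]
    h -= 36
    emit(tokens)
    for elems in tokens:
        step = h[h]
        if h == tokens:
            break
    tokens = h[14]
    tokens = step - tokens // step
    return step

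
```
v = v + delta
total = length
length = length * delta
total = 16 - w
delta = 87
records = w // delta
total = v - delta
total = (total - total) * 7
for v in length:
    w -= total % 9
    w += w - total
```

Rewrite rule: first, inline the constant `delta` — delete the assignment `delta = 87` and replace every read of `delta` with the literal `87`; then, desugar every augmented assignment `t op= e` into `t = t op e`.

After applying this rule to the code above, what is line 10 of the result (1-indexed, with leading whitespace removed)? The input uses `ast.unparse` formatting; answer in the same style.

w = w + (w - total)

Transformed code:
v = v + 87
total = length
length = length * 87
total = 16 - w
records = w // 87
total = v - 87
total = (total - total) * 7
for v in length:
    w = w - total % 9
    w = w + (w - total)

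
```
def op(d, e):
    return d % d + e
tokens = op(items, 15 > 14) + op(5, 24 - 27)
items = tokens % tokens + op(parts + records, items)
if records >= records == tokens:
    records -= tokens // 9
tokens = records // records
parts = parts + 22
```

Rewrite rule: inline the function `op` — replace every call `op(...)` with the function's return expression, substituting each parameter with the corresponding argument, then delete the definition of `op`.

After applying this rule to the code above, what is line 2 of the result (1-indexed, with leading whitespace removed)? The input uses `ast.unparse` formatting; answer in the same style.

Transformed code:
tokens = items % items + (15 > 14) + (5 % 5 + (24 - 27))
items = tokens % tokens + ((parts + records) % (parts + records) + items)
if records >= records == tokens:
    records -= tokens // 9
tokens = records // records
parts = parts + 22

items = tokens % tokens + ((parts + records) % (parts + records) + items)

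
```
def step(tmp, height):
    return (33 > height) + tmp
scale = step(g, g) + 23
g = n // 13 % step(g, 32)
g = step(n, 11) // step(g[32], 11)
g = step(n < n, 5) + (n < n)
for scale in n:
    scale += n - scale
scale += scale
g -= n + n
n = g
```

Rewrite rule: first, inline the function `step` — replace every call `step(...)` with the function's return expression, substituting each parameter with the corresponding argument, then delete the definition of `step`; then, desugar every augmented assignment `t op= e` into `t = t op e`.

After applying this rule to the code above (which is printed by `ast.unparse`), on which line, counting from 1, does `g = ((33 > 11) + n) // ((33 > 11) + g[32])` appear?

Transformed code:
scale = (33 > g) + g + 23
g = n // 13 % ((33 > 32) + g)
g = ((33 > 11) + n) // ((33 > 11) + g[32])
g = (33 > 5) + (n < n) + (n < n)
for scale in n:
    scale = scale + (n - scale)
scale = scale + scale
g = g - (n + n)
n = g

3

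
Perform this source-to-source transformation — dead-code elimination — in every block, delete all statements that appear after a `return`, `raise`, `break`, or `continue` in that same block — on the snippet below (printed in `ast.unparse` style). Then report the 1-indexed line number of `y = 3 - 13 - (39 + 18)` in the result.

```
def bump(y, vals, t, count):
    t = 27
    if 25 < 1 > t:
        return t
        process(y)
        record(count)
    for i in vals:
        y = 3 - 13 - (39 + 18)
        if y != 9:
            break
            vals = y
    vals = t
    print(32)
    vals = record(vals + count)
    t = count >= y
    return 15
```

6

Transformed code:
def bump(y, vals, t, count):
    t = 27
    if 25 < 1 > t:
        return t
    for i in vals:
        y = 3 - 13 - (39 + 18)
        if y != 9:
            break
    vals = t
    print(32)
    vals = record(vals + count)
    t = count >= y
    return 15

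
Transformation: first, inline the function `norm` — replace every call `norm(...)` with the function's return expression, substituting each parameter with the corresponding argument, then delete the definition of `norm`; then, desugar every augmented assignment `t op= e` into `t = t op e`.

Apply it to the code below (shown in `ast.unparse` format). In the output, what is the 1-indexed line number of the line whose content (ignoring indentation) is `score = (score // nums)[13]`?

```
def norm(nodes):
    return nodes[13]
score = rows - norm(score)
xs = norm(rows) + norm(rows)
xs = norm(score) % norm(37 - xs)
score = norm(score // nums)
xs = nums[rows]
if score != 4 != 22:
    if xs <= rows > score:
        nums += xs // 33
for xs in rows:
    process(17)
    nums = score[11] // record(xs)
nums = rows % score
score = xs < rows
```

4

Transformed code:
score = rows - score[13]
xs = rows[13] + rows[13]
xs = score[13] % (37 - xs)[13]
score = (score // nums)[13]
xs = nums[rows]
if score != 4 != 22:
    if xs <= rows > score:
        nums = nums + xs // 33
for xs in rows:
    process(17)
    nums = score[11] // record(xs)
nums = rows % score
score = xs < rows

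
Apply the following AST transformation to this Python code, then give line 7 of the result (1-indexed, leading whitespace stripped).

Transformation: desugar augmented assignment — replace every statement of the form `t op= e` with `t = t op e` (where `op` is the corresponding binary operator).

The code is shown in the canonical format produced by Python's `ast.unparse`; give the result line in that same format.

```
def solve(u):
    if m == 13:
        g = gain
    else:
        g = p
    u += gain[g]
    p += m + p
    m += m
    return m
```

p = p + (m + p)

Transformed code:
def solve(u):
    if m == 13:
        g = gain
    else:
        g = p
    u = u + gain[g]
    p = p + (m + p)
    m = m + m
    return m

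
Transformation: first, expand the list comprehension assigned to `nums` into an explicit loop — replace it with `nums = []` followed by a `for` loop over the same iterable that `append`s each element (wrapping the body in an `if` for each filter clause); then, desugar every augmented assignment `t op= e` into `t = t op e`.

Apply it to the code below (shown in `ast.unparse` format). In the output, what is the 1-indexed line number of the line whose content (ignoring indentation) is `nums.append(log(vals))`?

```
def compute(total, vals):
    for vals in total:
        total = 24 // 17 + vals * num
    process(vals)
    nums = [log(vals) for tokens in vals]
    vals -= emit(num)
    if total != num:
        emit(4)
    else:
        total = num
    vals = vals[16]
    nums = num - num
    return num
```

7

Transformed code:
def compute(total, vals):
    for vals in total:
        total = 24 // 17 + vals * num
    process(vals)
    nums = []
    for tokens in vals:
        nums.append(log(vals))
    vals = vals - emit(num)
    if total != num:
        emit(4)
    else:
        total = num
    vals = vals[16]
    nums = num - num
    return num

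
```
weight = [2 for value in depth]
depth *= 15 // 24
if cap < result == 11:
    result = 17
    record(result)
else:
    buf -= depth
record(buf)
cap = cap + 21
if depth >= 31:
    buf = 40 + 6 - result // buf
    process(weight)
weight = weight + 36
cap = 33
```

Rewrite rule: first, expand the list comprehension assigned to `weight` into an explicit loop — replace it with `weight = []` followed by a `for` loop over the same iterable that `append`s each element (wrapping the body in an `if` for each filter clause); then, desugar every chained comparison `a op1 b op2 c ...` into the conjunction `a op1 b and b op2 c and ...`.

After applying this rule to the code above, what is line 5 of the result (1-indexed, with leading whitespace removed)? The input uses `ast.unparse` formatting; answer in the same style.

if cap < result and result == 11:

Transformed code:
weight = []
for value in depth:
    weight.append(2)
depth *= 15 // 24
if cap < result and result == 11:
    result = 17
    record(result)
else:
    buf -= depth
record(buf)
cap = cap + 21
if depth >= 31:
    buf = 40 + 6 - result // buf
    process(weight)
weight = weight + 36
cap = 33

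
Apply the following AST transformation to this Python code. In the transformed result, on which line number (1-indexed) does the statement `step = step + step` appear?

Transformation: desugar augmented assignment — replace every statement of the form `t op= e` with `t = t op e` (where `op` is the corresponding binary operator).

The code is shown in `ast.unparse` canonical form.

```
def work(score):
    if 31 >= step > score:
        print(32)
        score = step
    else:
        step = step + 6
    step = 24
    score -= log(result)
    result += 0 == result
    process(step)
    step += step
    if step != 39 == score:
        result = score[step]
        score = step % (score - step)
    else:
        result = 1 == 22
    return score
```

Transformed code:
def work(score):
    if 31 >= step > score:
        print(32)
        score = step
    else:
        step = step + 6
    step = 24
    score = score - log(result)
    result = result + (0 == result)
    process(step)
    step = step + step
    if step != 39 == score:
        result = score[step]
        score = step % (score - step)
    else:
        result = 1 == 22
    return score

11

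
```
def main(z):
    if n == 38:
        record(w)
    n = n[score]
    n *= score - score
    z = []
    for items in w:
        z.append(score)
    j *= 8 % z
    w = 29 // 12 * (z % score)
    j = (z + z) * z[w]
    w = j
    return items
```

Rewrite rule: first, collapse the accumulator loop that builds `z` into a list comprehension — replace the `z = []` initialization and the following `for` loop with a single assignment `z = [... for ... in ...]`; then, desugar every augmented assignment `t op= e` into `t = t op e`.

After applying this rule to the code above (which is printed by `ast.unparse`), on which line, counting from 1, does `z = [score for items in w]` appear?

Transformed code:
def main(z):
    if n == 38:
        record(w)
    n = n[score]
    n = n * (score - score)
    z = [score for items in w]
    j = j * (8 % z)
    w = 29 // 12 * (z % score)
    j = (z + z) * z[w]
    w = j
    return items

6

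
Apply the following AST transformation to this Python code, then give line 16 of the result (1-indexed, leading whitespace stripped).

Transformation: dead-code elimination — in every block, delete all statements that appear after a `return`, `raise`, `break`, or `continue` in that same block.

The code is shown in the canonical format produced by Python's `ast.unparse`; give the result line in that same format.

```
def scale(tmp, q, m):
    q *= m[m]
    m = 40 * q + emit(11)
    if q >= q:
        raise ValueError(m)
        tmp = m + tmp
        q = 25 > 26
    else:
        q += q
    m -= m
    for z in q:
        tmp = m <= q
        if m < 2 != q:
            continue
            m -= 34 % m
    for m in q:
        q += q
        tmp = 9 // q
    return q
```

Transformed code:
def scale(tmp, q, m):
    q *= m[m]
    m = 40 * q + emit(11)
    if q >= q:
        raise ValueError(m)
    else:
        q += q
    m -= m
    for z in q:
        tmp = m <= q
        if m < 2 != q:
            continue
    for m in q:
        q += q
        tmp = 9 // q
    return q

return q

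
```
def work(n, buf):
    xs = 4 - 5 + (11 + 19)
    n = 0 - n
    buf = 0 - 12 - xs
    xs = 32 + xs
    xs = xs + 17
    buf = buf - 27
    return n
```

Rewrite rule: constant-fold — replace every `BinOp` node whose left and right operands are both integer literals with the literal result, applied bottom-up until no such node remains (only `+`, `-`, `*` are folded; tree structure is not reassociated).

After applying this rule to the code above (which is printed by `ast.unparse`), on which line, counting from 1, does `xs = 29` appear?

2

Transformed code:
def work(n, buf):
    xs = 29
    n = 0 - n
    buf = -12 - xs
    xs = 32 + xs
    xs = xs + 17
    buf = buf - 27
    return n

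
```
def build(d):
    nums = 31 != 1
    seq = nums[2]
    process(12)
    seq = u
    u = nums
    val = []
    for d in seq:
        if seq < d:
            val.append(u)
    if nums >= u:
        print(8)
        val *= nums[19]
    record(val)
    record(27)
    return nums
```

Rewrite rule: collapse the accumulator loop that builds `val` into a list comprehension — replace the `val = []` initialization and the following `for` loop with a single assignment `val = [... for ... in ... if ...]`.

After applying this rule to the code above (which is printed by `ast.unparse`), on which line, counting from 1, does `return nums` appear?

Transformed code:
def build(d):
    nums = 31 != 1
    seq = nums[2]
    process(12)
    seq = u
    u = nums
    val = [u for d in seq if seq < d]
    if nums >= u:
        print(8)
        val *= nums[19]
    record(val)
    record(27)
    return nums

13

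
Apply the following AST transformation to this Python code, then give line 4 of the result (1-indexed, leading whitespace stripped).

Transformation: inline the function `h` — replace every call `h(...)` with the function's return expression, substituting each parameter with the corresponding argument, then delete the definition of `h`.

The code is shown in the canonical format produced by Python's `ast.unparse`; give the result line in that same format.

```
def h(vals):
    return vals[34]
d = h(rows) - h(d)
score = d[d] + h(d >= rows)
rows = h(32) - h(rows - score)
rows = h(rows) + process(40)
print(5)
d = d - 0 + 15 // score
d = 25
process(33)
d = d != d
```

Transformed code:
d = rows[34] - d[34]
score = d[d] + (d >= rows)[34]
rows = 32[34] - (rows - score)[34]
rows = rows[34] + process(40)
print(5)
d = d - 0 + 15 // score
d = 25
process(33)
d = d != d

rows = rows[34] + process(40)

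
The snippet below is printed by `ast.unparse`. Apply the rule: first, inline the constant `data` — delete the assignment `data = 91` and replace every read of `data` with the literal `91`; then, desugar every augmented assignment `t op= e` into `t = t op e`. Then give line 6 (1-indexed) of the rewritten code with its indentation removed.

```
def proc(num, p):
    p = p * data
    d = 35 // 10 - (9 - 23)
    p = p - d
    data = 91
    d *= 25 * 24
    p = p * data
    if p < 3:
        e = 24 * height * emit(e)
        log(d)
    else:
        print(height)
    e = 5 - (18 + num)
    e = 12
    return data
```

p = p * 91

Transformed code:
def proc(num, p):
    p = p * 91
    d = 35 // 10 - (9 - 23)
    p = p - d
    d = d * (25 * 24)
    p = p * 91
    if p < 3:
        e = 24 * height * emit(e)
        log(d)
    else:
        print(height)
    e = 5 - (18 + num)
    e = 12
    return 91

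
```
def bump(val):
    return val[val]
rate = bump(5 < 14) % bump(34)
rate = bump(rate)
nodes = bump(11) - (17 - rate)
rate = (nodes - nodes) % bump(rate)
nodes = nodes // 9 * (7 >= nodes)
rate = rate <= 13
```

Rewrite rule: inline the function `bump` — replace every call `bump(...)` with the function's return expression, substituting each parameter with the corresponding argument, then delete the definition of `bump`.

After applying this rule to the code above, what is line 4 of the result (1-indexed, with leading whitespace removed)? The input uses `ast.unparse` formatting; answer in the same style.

Transformed code:
rate = (5 < 14)[5 < 14] % 34[34]
rate = rate[rate]
nodes = 11[11] - (17 - rate)
rate = (nodes - nodes) % rate[rate]
nodes = nodes // 9 * (7 >= nodes)
rate = rate <= 13

rate = (nodes - nodes) % rate[rate]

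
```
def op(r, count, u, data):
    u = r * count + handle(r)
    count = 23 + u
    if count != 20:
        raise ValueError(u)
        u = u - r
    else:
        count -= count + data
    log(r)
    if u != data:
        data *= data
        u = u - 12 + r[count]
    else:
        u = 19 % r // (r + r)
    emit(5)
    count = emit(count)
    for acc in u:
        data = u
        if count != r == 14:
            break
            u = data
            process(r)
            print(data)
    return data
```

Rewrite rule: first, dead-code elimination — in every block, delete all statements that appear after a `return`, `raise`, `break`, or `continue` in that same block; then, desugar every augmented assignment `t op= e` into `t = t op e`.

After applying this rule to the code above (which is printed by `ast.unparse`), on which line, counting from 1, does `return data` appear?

Transformed code:
def op(r, count, u, data):
    u = r * count + handle(r)
    count = 23 + u
    if count != 20:
        raise ValueError(u)
    else:
        count = count - (count + data)
    log(r)
    if u != data:
        data = data * data
        u = u - 12 + r[count]
    else:
        u = 19 % r // (r + r)
    emit(5)
    count = emit(count)
    for acc in u:
        data = u
        if count != r == 14:
            break
    return data

20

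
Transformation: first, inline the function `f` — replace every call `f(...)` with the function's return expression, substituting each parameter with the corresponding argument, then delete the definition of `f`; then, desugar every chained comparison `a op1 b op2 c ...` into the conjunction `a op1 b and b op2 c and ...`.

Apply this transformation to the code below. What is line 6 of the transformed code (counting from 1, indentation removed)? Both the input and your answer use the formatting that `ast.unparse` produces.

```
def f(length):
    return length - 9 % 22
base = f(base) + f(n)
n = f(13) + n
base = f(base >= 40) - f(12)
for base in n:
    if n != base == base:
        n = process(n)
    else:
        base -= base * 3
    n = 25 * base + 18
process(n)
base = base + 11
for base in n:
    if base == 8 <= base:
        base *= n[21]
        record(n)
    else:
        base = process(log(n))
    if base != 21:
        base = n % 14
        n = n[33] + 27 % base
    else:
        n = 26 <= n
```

Transformed code:
base = base - 9 % 22 + (n - 9 % 22)
n = 13 - 9 % 22 + n
base = (base >= 40) - 9 % 22 - (12 - 9 % 22)
for base in n:
    if n != base and base == base:
        n = process(n)
    else:
        base -= base * 3
    n = 25 * base + 18
process(n)
base = base + 11
for base in n:
    if base == 8 and 8 <= base:
        base *= n[21]
        record(n)
    else:
        base = process(log(n))
    if base != 21:
        base = n % 14
        n = n[33] + 27 % base
    else:
        n = 26 <= n

n = process(n)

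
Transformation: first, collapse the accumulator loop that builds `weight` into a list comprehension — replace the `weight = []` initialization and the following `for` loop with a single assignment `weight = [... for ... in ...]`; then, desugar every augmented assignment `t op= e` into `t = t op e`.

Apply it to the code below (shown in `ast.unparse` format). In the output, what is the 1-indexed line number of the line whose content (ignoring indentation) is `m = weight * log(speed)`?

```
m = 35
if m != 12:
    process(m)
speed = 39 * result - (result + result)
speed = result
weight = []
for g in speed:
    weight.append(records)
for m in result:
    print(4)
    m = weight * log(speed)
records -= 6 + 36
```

9

Transformed code:
m = 35
if m != 12:
    process(m)
speed = 39 * result - (result + result)
speed = result
weight = [records for g in speed]
for m in result:
    print(4)
    m = weight * log(speed)
records = records - (6 + 36)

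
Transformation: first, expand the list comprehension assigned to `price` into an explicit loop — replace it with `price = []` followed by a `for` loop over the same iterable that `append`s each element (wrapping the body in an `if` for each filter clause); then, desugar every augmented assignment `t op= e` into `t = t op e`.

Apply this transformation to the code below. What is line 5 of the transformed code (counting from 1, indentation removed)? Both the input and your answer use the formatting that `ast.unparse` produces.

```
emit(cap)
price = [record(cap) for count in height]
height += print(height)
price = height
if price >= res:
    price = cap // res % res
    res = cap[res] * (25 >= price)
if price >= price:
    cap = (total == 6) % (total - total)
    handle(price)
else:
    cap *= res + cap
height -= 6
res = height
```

Transformed code:
emit(cap)
price = []
for count in height:
    price.append(record(cap))
height = height + print(height)
price = height
if price >= res:
    price = cap // res % res
    res = cap[res] * (25 >= price)
if price >= price:
    cap = (total == 6) % (total - total)
    handle(price)
else:
    cap = cap * (res + cap)
height = height - 6
res = height

height = height + print(height)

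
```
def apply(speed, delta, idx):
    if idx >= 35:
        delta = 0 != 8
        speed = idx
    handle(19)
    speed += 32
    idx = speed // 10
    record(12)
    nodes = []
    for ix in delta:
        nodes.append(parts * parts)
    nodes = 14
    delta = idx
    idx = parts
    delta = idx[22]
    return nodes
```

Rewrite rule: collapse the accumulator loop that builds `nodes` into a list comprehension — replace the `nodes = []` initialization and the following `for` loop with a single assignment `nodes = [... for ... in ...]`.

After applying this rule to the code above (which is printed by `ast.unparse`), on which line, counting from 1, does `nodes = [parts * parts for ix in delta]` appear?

Transformed code:
def apply(speed, delta, idx):
    if idx >= 35:
        delta = 0 != 8
        speed = idx
    handle(19)
    speed += 32
    idx = speed // 10
    record(12)
    nodes = [parts * parts for ix in delta]
    nodes = 14
    delta = idx
    idx = parts
    delta = idx[22]
    return nodes

9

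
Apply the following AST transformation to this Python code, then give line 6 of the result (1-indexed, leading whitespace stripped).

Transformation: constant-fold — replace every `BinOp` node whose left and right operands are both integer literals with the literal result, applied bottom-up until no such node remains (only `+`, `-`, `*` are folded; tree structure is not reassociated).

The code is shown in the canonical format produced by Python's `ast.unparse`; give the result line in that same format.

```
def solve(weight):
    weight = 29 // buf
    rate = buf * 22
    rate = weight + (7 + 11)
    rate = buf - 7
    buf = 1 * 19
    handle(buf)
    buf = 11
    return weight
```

Transformed code:
def solve(weight):
    weight = 29 // buf
    rate = buf * 22
    rate = weight + 18
    rate = buf - 7
    buf = 19
    handle(buf)
    buf = 11
    return weight

buf = 19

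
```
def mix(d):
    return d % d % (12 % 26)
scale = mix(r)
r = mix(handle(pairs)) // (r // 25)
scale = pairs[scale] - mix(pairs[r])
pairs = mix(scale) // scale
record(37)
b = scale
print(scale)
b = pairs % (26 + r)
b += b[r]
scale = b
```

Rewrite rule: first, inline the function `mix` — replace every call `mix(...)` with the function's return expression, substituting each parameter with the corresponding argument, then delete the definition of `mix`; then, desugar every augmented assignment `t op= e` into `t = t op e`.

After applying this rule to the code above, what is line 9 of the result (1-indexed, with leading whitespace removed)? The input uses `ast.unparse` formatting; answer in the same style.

b = b + b[r]

Transformed code:
scale = r % r % (12 % 26)
r = handle(pairs) % handle(pairs) % (12 % 26) // (r // 25)
scale = pairs[scale] - pairs[r] % pairs[r] % (12 % 26)
pairs = scale % scale % (12 % 26) // scale
record(37)
b = scale
print(scale)
b = pairs % (26 + r)
b = b + b[r]
scale = b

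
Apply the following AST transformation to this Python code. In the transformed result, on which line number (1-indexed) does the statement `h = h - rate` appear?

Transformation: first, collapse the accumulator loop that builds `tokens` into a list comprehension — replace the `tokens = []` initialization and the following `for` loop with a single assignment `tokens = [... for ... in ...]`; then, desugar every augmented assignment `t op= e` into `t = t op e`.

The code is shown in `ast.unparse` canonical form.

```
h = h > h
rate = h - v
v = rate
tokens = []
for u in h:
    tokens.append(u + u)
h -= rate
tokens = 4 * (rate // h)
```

5

Transformed code:
h = h > h
rate = h - v
v = rate
tokens = [u + u for u in h]
h = h - rate
tokens = 4 * (rate // h)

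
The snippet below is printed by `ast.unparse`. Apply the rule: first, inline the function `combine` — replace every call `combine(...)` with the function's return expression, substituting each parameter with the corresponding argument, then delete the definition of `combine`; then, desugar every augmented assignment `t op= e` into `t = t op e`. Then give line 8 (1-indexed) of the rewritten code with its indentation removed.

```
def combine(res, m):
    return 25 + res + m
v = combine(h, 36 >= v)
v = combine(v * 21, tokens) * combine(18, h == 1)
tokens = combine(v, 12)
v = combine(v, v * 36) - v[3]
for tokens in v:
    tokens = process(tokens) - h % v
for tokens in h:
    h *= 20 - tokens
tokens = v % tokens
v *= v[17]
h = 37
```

h = h * (20 - tokens)

Transformed code:
v = 25 + h + (36 >= v)
v = (25 + v * 21 + tokens) * (25 + 18 + (h == 1))
tokens = 25 + v + 12
v = 25 + v + v * 36 - v[3]
for tokens in v:
    tokens = process(tokens) - h % v
for tokens in h:
    h = h * (20 - tokens)
tokens = v % tokens
v = v * v[17]
h = 37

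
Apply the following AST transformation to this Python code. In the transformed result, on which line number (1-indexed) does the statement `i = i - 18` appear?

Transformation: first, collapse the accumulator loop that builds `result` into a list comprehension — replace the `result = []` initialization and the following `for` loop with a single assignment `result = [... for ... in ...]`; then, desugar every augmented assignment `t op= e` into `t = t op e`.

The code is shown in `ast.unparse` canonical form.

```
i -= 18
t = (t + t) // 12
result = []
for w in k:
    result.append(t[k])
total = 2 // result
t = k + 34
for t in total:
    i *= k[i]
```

Transformed code:
i = i - 18
t = (t + t) // 12
result = [t[k] for w in k]
total = 2 // result
t = k + 34
for t in total:
    i = i * k[i]

1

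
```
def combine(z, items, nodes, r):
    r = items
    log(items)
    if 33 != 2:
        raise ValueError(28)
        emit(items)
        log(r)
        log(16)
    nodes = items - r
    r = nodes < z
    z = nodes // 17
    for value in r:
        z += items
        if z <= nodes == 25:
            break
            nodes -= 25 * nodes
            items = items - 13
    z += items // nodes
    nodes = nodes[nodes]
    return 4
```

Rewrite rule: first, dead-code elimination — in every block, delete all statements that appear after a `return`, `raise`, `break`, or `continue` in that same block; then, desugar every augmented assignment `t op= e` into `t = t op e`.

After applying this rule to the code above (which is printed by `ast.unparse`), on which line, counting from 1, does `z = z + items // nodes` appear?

Transformed code:
def combine(z, items, nodes, r):
    r = items
    log(items)
    if 33 != 2:
        raise ValueError(28)
    nodes = items - r
    r = nodes < z
    z = nodes // 17
    for value in r:
        z = z + items
        if z <= nodes == 25:
            break
    z = z + items // nodes
    nodes = nodes[nodes]
    return 4

13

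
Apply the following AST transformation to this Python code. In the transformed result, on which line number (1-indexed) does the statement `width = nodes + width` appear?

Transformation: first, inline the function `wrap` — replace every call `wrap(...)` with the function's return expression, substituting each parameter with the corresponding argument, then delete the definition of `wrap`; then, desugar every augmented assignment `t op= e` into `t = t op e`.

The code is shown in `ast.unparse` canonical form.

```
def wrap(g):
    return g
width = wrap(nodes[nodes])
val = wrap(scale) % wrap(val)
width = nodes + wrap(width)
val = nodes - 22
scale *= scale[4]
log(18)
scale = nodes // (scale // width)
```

3

Transformed code:
width = nodes[nodes]
val = scale % val
width = nodes + width
val = nodes - 22
scale = scale * scale[4]
log(18)
scale = nodes // (scale // width)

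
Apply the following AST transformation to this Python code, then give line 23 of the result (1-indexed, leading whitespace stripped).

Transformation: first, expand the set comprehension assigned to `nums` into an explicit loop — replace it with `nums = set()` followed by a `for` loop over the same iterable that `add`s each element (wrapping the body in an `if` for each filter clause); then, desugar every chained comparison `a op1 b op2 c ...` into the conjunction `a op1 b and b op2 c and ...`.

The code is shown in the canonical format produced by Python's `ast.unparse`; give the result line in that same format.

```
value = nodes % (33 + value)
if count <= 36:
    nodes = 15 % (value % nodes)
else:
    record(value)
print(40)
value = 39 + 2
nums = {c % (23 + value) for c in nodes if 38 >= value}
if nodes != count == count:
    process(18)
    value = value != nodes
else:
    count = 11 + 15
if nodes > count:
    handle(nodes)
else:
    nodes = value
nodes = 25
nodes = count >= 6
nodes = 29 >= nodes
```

nodes = 29 >= nodes

Transformed code:
value = nodes % (33 + value)
if count <= 36:
    nodes = 15 % (value % nodes)
else:
    record(value)
print(40)
value = 39 + 2
nums = set()
for c in nodes:
    if 38 >= value:
        nums.add(c % (23 + value))
if nodes != count and count == count:
    process(18)
    value = value != nodes
else:
    count = 11 + 15
if nodes > count:
    handle(nodes)
else:
    nodes = value
nodes = 25
nodes = count >= 6
nodes = 29 >= nodes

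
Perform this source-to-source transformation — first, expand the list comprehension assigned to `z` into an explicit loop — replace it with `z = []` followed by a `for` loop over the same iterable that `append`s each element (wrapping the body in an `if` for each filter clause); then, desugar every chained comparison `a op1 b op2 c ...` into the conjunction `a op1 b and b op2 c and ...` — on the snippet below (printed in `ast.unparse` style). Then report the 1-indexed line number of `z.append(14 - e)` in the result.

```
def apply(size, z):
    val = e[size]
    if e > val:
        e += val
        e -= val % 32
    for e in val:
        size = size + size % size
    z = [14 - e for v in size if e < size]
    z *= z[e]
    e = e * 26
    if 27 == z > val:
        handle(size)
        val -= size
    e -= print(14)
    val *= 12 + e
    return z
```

Transformed code:
def apply(size, z):
    val = e[size]
    if e > val:
        e += val
        e -= val % 32
    for e in val:
        size = size + size % size
    z = []
    for v in size:
        if e < size:
            z.append(14 - e)
    z *= z[e]
    e = e * 26
    if 27 == z and z > val:
        handle(size)
        val -= size
    e -= print(14)
    val *= 12 + e
    return z

11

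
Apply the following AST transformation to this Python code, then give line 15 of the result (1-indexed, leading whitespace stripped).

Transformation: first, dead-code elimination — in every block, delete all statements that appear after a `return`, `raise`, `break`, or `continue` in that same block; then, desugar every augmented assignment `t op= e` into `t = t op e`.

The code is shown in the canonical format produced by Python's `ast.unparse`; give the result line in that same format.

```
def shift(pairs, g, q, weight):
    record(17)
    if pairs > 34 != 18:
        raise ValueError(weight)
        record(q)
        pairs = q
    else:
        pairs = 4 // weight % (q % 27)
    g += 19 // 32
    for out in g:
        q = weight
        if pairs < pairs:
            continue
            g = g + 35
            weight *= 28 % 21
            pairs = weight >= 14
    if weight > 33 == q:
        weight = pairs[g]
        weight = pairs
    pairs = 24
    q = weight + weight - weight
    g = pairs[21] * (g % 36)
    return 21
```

pairs = 24

Transformed code:
def shift(pairs, g, q, weight):
    record(17)
    if pairs > 34 != 18:
        raise ValueError(weight)
    else:
        pairs = 4 // weight % (q % 27)
    g = g + 19 // 32
    for out in g:
        q = weight
        if pairs < pairs:
            continue
    if weight > 33 == q:
        weight = pairs[g]
        weight = pairs
    pairs = 24
    q = weight + weight - weight
    g = pairs[21] * (g % 36)
    return 21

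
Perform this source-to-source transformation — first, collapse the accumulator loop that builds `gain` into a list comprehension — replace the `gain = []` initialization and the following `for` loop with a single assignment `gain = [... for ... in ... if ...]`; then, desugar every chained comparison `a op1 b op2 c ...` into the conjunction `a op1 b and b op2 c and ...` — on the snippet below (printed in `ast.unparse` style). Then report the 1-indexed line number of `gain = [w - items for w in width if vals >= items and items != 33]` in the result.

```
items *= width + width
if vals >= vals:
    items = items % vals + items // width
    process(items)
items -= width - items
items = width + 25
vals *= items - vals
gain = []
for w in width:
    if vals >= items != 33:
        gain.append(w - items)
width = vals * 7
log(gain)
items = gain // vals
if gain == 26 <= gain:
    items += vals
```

Transformed code:
items *= width + width
if vals >= vals:
    items = items % vals + items // width
    process(items)
items -= width - items
items = width + 25
vals *= items - vals
gain = [w - items for w in width if vals >= items and items != 33]
width = vals * 7
log(gain)
items = gain // vals
if gain == 26 and 26 <= gain:
    items += vals

8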